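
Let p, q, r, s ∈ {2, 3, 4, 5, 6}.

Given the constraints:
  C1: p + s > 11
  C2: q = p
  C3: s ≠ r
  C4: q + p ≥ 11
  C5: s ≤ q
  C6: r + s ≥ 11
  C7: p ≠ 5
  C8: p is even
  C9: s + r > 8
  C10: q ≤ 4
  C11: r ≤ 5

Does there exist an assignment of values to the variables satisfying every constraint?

From constraint 11: r ≤ 5. From constraints 5 and 10: s ≤ q ≤ 4. Hence r + s ≤ 9. But constraint 6 requires r + s ≥ 11, and 11 > 9. Contradiction.

Unsatisfiable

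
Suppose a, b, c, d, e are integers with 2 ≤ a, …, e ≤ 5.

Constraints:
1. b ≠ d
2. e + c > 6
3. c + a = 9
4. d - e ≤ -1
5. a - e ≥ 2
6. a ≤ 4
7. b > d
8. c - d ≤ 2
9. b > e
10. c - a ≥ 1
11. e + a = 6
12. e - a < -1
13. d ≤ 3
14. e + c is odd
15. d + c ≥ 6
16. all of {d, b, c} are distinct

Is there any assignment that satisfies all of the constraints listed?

Constraints 4, 5, 8, and 10 give d − c ≥ -2, c − a ≥ 1, a − e ≥ 2, e − d ≥ 1.
Adding all 4 inequalities: the left sides telescope to 0, and the right sides sum to (-2) + 1 + 2 + 1 = 2. So 0 ≥ 2, which is false.

Unsatisfiable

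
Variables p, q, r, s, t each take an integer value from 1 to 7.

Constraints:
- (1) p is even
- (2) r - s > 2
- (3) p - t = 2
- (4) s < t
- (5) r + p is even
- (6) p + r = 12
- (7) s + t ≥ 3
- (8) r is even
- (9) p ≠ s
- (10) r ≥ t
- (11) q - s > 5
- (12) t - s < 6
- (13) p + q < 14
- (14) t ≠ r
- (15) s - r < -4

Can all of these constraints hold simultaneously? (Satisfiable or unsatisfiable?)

Satisfiable

The assignment p = 6, q = 7, r = 6, s = 1, t = 4 works:
  constraint 2 holds since r - s = 5.
  constraint 3 holds since p - t = 2.
The rest check out directly.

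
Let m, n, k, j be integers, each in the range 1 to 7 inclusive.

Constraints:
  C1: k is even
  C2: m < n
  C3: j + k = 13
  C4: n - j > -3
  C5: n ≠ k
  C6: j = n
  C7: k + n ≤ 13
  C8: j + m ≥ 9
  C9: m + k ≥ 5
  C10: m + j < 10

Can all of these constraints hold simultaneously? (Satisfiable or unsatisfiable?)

Satisfiable

Take m = 2, n = 7, k = 6, j = 7. Then constraint 3: j + k = 13; constraint 4: n - j = 0; constraint 7: k + n = 13, and every other listed constraint is also met.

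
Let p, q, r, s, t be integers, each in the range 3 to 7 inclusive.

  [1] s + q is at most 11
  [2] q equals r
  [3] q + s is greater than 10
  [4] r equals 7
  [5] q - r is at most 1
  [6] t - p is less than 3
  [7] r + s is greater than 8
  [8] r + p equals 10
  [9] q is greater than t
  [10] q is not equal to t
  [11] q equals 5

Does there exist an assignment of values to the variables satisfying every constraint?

Unsatisfiable

Constraint 11 fixes q = 5 and constraint 4 fixes r = 7, but constraint 2 requires q = r. Since 5 ≠ 7, contradiction.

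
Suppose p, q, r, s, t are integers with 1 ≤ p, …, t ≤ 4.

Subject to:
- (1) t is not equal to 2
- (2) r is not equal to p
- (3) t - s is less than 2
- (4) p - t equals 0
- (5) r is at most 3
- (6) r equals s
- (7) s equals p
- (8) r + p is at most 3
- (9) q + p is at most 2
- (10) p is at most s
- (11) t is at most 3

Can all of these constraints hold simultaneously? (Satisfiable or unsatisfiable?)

Unsatisfiable

From constraints 6 and 7, r = s = p, so r = p. But constraint 2 says r ≠ p. Contradiction.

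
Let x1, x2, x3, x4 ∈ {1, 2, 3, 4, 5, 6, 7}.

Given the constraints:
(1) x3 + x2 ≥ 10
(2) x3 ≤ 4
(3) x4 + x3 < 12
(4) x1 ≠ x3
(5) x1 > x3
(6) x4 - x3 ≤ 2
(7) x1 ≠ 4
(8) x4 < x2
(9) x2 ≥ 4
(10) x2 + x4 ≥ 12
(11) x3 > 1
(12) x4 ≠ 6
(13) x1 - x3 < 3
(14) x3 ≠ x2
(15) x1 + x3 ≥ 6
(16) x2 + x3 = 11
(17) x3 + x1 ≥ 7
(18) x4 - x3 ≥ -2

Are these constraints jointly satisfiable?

One satisfying assignment is x1 = 5, x2 = 7, x3 = 4, x4 = 5.
For the less obvious constraints — constraint 1: x3 + x2 = 11; constraint 3: x4 + x3 = 9 — and the others hold by inspection.

Satisfiable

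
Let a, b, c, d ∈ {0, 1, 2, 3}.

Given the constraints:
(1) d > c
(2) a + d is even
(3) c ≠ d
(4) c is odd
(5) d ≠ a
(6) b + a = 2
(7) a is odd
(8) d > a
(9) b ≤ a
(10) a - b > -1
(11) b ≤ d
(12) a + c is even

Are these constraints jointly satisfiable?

Satisfiable

Try a = 1, b = 1, c = 1, d = 3.
Check constraint 2: a + d = 4 is even; constraint 6: b + a = 2; constraint 10: a - b = 0. The remaining constraints are straightforward to verify.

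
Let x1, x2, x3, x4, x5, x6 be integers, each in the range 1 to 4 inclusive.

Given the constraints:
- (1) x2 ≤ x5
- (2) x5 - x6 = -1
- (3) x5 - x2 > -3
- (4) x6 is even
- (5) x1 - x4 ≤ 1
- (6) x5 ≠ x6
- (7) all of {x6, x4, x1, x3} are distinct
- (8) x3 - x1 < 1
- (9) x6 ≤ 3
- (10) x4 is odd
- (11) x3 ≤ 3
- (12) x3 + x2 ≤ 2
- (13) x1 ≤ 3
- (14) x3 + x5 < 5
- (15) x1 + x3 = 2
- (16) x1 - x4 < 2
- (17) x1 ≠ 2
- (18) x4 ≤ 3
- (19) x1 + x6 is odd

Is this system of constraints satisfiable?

Unsatisfiable

Constraints 9, 11, 13, and 18 confine each of x6, x4, x1, x3 to the 3 values {1, …, 3} (the domain already gives each ≥ 1).
Constraint 7 requires all 4 of them to be distinct, but only 3 values are available — impossible by the pigeonhole principle.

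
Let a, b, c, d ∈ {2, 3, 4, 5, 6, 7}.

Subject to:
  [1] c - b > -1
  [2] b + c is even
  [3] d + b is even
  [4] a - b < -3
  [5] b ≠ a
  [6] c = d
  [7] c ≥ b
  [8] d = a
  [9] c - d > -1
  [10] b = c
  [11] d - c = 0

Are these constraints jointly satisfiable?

Unsatisfiable

From constraints 6, 8, and 10, b = c = d = a, so b = a. But constraint 5 says b ≠ a. Contradiction.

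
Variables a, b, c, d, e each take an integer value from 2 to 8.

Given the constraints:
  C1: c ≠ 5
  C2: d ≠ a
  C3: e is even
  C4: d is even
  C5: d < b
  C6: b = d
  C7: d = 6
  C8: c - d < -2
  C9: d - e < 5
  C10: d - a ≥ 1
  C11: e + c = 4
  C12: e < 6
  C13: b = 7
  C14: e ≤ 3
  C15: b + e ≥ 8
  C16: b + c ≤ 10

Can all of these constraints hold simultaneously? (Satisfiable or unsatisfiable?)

Unsatisfiable

Constraint 13 fixes b = 7 and constraint 7 fixes d = 6, but constraint 6 requires b = d. Since 7 ≠ 6, contradiction.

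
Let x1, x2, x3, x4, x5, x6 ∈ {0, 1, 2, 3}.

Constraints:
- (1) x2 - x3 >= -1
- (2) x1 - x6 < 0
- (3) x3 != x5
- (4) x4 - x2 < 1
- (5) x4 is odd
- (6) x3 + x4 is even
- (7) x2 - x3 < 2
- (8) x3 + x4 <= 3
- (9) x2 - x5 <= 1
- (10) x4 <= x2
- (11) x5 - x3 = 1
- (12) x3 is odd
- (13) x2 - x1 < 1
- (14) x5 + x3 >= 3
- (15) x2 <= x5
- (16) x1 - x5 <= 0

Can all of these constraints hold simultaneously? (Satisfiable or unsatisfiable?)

Take x1 = 1, x2 = 1, x3 = 1, x4 = 1, x5 = 2, x6 = 3. Then constraint 1: x2 - x3 = 0; constraint 2: x1 - x6 = -2; constraint 4: x4 - x2 = 0, and every other listed constraint is also met.

Satisfiable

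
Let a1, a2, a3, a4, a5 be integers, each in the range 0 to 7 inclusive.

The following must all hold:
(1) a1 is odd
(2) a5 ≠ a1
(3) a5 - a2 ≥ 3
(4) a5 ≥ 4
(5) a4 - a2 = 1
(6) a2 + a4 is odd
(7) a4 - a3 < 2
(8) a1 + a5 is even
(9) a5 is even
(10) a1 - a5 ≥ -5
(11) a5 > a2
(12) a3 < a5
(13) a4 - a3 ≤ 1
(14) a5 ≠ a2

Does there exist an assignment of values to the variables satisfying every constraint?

Unsatisfiable

Constraint 1 makes a1 odd and constraint 9 makes a5 even, so a1 + a5 must be odd. Constraint 8 says a1 + a5 is even — contradiction.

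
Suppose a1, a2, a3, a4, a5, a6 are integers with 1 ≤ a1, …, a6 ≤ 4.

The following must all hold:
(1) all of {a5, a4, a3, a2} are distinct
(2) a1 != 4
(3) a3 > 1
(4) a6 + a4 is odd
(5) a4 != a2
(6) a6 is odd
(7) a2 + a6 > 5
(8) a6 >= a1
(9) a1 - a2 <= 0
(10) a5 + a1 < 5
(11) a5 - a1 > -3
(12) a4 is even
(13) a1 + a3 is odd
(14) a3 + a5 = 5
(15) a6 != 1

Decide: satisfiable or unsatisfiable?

Satisfiable

Setting (a1, a2, a3, a4, a5, a6) = (3, 3, 4, 2, 1, 3) satisfies everything: constraint 7: a2 + a6 = 6; constraint 9: a1 - a2 = 0, and the others follow.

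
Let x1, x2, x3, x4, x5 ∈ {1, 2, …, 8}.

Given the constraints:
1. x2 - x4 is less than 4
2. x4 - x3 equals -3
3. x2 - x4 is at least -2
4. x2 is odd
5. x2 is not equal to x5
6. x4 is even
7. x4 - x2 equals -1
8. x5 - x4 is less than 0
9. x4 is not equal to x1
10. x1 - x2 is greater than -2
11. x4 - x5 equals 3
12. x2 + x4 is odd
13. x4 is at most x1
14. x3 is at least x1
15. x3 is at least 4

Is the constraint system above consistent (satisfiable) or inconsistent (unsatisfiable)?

Satisfiable

Setting (x1, x2, x3, x4, x5) = (6, 5, 7, 4, 1) satisfies everything: constraint 1: x2 - x4 = 1; constraint 2: x4 - x3 = -3; constraint 3: x2 - x4 = 1, and the others follow.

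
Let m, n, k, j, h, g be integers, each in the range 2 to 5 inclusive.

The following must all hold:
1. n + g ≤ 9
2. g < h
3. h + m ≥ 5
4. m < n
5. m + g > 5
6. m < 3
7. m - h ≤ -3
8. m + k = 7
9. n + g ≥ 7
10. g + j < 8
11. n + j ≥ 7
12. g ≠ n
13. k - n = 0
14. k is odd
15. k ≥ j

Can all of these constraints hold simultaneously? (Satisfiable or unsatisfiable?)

Satisfiable

One satisfying assignment is m = 2, n = 5, k = 5, j = 2, h = 5, g = 4.
For the less obvious constraints — constraint 1: n + g = 9; constraint 3: h + m = 7 — and the others hold by inspection.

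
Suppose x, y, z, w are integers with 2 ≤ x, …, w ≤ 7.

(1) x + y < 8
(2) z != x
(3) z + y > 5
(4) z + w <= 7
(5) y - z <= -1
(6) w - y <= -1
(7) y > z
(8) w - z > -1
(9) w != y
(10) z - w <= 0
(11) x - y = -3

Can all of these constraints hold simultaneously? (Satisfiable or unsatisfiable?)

Unsatisfiable

Constraints 5, 6, and 10 give w − z ≥ 0, z − y ≥ 1, y − w ≥ 1.
Adding all 3 inequalities: the left sides telescope to 0, and the right sides sum to 0 + 1 + 1 = 2. So 0 ≥ 2, which is false.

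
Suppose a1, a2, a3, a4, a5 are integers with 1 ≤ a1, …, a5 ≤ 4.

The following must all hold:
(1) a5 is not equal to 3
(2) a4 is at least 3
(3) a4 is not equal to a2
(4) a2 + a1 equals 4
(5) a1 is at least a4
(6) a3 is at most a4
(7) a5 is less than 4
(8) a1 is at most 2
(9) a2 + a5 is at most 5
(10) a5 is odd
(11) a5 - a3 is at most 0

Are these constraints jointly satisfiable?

Unsatisfiable

From constraints 2 and 5: a1 ≥ a4 and a4 ≥ 3, so a1 ≥ 3. From constraint 8: a1 ≤ 2. But 2 < 3, so no value of a1 works.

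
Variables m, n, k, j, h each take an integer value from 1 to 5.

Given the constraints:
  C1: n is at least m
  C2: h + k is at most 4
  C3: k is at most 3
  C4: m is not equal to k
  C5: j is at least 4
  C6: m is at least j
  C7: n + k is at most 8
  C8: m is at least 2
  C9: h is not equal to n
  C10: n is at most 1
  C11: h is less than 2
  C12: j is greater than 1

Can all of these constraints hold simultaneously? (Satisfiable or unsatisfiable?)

From constraints 5 and 6: m ≥ j and j ≥ 4, so m ≥ 4. From constraints 1 and 10: m ≤ n and n ≤ 1, so m ≤ 1. But 1 < 4, so no value of m works.

Unsatisfiable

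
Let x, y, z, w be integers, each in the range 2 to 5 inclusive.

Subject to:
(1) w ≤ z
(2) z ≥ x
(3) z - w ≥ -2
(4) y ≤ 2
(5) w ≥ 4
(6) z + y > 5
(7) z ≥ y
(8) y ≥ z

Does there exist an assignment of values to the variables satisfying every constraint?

Unsatisfiable

From constraints 1 and 5: z ≥ w and w ≥ 4, so z ≥ 4. From constraints 4 and 8: z ≤ y and y ≤ 2, so z ≤ 2. But 2 < 4, so no value of z works.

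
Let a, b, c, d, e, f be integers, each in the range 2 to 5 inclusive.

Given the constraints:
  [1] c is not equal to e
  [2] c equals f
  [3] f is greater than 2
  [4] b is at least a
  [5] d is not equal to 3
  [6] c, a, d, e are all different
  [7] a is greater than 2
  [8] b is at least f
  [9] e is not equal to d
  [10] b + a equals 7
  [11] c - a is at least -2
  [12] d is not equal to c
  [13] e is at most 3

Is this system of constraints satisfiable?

One satisfying assignment is a = 3, b = 4, c = 4, d = 5, e = 2, f = 4.
For the less obvious constraints — constraint 6: values 4, 3, 5, 2 are distinct; constraint 10: b + a = 7; constraint 11: c - a = 1 — and the others hold by inspection.

Satisfiable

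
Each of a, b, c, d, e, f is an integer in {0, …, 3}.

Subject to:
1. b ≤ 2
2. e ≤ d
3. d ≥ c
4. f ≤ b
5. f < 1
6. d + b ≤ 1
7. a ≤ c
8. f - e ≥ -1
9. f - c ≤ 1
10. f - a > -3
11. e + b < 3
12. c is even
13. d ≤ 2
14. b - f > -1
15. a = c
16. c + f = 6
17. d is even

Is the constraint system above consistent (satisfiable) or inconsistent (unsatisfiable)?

From constraints 3 and 13: c ≤ d ≤ 2. From constraints 1 and 4: f ≤ b ≤ 2. Hence c + f ≤ 4. But constraint 16 requires c + f = 6, and 6 > 4. Contradiction.

Unsatisfiable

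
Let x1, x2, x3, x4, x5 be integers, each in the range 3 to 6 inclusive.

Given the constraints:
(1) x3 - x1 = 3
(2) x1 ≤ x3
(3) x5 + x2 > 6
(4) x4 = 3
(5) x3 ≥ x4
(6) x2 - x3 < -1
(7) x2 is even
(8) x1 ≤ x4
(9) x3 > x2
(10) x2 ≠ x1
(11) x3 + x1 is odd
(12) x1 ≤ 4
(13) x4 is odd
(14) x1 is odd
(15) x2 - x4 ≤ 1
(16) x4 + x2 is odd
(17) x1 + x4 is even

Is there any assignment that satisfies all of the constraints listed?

Take x1 = 3, x2 = 4, x3 = 6, x4 = 3, x5 = 4. Then constraint 1: x3 - x1 = 3; constraint 3: x5 + x2 = 8, and every other listed constraint is also met.

Satisfiable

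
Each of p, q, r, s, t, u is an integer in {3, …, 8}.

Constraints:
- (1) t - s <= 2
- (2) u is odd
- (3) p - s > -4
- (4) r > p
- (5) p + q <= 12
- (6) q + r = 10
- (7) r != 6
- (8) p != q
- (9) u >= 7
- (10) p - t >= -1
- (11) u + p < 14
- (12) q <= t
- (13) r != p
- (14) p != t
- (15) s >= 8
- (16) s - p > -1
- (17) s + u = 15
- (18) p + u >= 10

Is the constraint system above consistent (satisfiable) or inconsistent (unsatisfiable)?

Try p = 6, q = 3, r = 7, s = 8, t = 7, u = 7.
Check constraint 1: t - s = -1; constraint 3: p - s = -2; constraint 5: p + q = 9. The remaining constraints are straightforward to verify.

Satisfiable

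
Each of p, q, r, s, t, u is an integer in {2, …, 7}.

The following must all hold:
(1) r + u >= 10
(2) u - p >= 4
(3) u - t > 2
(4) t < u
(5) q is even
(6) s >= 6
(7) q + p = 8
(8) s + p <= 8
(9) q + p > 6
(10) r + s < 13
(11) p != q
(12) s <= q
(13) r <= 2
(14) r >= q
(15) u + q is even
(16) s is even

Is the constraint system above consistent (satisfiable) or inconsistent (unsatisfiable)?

Unsatisfiable

From constraints 6 and 12: q ≥ s and s ≥ 6, so q ≥ 6. From constraints 13 and 14: q ≤ r and r ≤ 2, so q ≤ 2. But 2 < 6, so no value of q works.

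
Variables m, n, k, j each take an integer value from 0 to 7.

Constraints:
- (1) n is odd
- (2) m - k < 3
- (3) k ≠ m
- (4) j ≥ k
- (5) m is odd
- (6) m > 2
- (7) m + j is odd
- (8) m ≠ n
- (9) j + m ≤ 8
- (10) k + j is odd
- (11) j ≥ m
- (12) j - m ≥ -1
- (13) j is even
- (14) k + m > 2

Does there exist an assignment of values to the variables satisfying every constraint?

Take m = 3, n = 7, k = 1, j = 4. Then constraint 2: m - k = 2; constraint 9: j + m = 7, and every other listed constraint is also met.

Satisfiable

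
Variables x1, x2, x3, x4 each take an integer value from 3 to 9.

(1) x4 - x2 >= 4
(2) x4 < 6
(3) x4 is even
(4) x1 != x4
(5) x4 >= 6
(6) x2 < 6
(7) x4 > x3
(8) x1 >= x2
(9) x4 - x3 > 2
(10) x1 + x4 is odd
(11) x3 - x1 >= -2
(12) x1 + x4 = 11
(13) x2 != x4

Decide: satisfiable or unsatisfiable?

Unsatisfiable

From constraint 5: x4 ≥ 6. From constraint 2: x4 ≤ 5. But 5 < 6, so no value of x4 works.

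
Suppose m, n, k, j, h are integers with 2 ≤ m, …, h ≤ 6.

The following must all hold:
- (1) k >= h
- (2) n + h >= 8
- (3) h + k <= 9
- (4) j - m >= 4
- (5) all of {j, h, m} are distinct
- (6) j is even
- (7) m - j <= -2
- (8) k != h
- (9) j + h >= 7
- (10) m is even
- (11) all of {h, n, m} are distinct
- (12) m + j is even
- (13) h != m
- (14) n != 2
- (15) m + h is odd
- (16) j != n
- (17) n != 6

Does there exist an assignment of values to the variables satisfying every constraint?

Satisfiable

Setting (m, n, k, j, h) = (2, 5, 5, 6, 3) satisfies everything: constraint 2: n + h = 8; constraint 3: h + k = 8, and the others follow.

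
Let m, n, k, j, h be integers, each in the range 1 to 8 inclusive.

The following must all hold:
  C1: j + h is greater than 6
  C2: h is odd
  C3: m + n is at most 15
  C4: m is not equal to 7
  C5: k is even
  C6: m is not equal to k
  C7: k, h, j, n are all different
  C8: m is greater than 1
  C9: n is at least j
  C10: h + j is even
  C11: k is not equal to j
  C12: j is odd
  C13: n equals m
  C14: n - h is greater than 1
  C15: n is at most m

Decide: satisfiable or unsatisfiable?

One satisfying assignment is m = 6, n = 6, k = 8, j = 5, h = 3.
For the less obvious constraints — constraint 1: j + h = 8; constraint 3: m + n = 12; constraint 14: n - h = 3 — and the others hold by inspection.

Satisfiable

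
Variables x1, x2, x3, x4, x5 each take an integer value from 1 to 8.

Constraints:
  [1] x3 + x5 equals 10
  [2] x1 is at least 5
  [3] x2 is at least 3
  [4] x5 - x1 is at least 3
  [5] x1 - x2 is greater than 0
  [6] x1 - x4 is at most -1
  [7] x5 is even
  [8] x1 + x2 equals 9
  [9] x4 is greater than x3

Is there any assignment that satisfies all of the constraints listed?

One satisfying assignment is x1 = 5, x2 = 4, x3 = 2, x4 = 6, x5 = 8.
For the less obvious constraints — constraint 1: x3 + x5 = 10; constraint 4: x5 - x1 = 3 — and the others hold by inspection.

Satisfiable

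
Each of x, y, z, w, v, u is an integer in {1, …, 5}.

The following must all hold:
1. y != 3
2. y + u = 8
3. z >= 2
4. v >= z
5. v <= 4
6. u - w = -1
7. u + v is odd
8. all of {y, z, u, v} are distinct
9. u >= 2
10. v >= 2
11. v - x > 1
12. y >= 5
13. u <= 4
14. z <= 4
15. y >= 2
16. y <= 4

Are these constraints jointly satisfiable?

Unsatisfiable

Constraints 3, 5, 9, 10, 13, 14, 15, and 16 confine each of y, z, u, v to the 3 values {2, …, 4}.
Constraint 8 requires all 4 of them to be distinct, but only 3 values are available — impossible by the pigeonhole principle.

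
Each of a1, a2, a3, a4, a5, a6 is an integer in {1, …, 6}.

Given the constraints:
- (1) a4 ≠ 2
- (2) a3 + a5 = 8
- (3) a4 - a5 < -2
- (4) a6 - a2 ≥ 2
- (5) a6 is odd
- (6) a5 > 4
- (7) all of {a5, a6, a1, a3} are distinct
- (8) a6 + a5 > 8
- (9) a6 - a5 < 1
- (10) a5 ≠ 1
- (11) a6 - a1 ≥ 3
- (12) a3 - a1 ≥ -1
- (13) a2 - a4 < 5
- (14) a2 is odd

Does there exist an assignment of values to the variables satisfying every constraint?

Take a1 = 1, a2 = 3, a3 = 2, a4 = 1, a5 = 6, a6 = 5. Then constraint 2: a3 + a5 = 8; constraint 3: a4 - a5 = -5; constraint 4: a6 - a2 = 2, and every other listed constraint is also met.

Satisfiable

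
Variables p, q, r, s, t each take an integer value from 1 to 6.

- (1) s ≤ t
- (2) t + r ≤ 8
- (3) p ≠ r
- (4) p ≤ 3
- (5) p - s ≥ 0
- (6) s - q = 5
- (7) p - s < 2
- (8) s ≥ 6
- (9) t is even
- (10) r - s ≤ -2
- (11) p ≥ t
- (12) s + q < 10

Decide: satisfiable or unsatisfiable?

Unsatisfiable

From constraints 1 and 8: t ≥ s and s ≥ 6, so t ≥ 6. From constraints 4 and 11: t ≤ p and p ≤ 3, so t ≤ 3. But 3 < 6, so no value of t works.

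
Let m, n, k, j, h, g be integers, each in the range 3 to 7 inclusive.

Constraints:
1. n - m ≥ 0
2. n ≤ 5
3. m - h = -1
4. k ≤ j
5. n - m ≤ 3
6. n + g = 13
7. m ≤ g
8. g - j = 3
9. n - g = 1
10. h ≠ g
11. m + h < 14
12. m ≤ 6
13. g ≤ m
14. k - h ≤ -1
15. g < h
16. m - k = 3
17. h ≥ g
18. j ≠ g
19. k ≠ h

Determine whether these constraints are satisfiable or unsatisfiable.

Unsatisfiable

From constraint 2: n ≤ 5. From constraints 12 and 13: g ≤ m ≤ 6. Hence n + g ≤ 11. But constraint 6 requires n + g = 13, and 13 > 11. Contradiction.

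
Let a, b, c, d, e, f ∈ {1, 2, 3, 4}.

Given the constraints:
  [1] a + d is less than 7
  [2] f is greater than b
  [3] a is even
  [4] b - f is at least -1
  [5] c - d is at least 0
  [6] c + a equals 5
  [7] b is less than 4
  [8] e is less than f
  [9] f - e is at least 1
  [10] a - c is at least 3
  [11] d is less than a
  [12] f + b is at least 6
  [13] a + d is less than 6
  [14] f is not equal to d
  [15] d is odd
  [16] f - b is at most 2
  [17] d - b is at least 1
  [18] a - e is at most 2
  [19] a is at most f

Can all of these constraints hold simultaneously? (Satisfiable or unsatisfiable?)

Unsatisfiable

Constraints 5, 9, 10, 16, 17, and 18 give c − d ≥ 0, d − b ≥ 1, b − f ≥ -2, f − e ≥ 1, e − a ≥ -2, a − c ≥ 3.
Adding all 6 inequalities: the left sides telescope to 0, and the right sides sum to 0 + 1 + (-2) + 1 + (-2) + 3 = 1. So 0 ≥ 1, which is false.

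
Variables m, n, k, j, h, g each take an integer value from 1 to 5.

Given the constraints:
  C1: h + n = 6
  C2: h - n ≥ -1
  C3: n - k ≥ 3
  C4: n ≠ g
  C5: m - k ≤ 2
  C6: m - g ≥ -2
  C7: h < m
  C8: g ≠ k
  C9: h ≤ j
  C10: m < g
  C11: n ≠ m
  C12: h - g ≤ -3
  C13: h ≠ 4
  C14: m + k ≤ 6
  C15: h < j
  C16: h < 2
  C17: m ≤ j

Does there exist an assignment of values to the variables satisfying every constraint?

Unsatisfiable

Constraints 2, 3, 5, 6, and 12 give m − g ≥ -2, g − h ≥ 3, h − n ≥ -1, n − k ≥ 3, k − m ≥ -2.
Adding all 5 inequalities: the left sides telescope to 0, and the right sides sum to (-2) + 3 + (-1) + 3 + (-2) = 1. So 0 ≥ 1, which is false.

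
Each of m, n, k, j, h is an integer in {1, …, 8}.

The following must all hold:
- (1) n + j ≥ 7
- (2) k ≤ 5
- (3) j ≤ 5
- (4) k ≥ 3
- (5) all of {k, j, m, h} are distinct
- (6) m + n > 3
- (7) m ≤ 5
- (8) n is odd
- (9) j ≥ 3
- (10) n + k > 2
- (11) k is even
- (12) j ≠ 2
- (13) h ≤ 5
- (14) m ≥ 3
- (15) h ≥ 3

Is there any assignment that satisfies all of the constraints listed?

Unsatisfiable

Constraints 2, 3, 4, 7, 9, 13, 14, and 15 confine each of k, j, m, h to the 3 values {3, …, 5}.
Constraint 5 requires all 4 of them to be distinct, but only 3 values are available — impossible by the pigeonhole principle.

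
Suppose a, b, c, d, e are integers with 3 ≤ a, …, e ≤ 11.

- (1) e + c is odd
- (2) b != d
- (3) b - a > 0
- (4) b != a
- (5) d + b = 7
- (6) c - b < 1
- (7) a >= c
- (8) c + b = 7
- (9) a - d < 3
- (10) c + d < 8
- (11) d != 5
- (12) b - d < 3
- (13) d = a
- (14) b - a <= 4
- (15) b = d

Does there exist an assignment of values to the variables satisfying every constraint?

Unsatisfiable

From constraints 13 and 15, b = d = a, so b = a. But constraint 4 says b ≠ a. Contradiction.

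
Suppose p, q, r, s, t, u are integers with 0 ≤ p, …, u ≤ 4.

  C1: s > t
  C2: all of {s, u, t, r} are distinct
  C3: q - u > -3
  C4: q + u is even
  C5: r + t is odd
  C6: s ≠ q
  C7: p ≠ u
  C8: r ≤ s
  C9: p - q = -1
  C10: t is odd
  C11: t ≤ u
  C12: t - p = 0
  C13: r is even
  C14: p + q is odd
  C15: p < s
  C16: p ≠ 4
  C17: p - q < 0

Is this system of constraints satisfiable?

Try p = 1, q = 2, r = 0, s = 4, t = 1, u = 2.
Check constraint 3: q - u = 0; constraint 9: p - q = -1. The remaining constraints are straightforward to verify.

Satisfiable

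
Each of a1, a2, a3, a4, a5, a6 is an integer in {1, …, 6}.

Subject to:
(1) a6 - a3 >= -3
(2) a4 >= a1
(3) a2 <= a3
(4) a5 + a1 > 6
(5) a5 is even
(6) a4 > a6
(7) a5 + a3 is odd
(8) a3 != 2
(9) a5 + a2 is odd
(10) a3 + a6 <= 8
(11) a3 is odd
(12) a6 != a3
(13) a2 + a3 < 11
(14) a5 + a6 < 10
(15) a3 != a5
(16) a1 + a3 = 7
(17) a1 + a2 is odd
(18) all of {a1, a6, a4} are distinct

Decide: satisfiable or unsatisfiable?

Try a1 = 2, a2 = 3, a3 = 5, a4 = 4, a5 = 6, a6 = 3.
Check constraint 1: a6 - a3 = -2; constraint 4: a5 + a1 = 8. The remaining constraints are straightforward to verify.

Satisfiable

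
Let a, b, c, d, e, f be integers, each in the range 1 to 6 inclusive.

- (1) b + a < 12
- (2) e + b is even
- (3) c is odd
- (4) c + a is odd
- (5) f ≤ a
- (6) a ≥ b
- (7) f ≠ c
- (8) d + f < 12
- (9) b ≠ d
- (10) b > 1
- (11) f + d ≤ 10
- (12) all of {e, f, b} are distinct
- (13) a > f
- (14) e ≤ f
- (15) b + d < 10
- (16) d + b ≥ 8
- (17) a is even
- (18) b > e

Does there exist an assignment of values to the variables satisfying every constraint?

Satisfiable

Setting (a, b, c, d, e, f) = (6, 3, 1, 5, 1, 5) satisfies everything: constraint 1: b + a = 9; constraint 8: d + f = 10; constraint 11: f + d = 10, and the others follow.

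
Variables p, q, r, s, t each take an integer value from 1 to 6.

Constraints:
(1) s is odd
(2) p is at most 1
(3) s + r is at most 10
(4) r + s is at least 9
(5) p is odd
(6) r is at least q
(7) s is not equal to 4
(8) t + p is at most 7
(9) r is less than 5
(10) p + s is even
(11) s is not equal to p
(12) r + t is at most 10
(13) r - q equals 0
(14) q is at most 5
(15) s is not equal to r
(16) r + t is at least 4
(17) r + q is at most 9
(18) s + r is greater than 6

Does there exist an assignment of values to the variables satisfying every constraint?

The assignment p = 1, q = 4, r = 4, s = 5, t = 3 works:
  constraint 3 holds since s + r = 9.
  constraint 4 holds since r + s = 9.
  constraint 8 holds since t + p = 4.
The rest check out directly.

Satisfiable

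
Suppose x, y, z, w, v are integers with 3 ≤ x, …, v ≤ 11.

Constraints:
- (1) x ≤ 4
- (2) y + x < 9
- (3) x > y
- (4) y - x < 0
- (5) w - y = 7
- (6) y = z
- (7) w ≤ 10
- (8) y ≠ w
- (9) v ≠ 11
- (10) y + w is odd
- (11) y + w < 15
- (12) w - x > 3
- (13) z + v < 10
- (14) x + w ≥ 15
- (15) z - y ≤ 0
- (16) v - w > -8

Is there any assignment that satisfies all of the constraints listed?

Unsatisfiable

From constraint 1: x ≤ 4. From constraint 7: w ≤ 10. Hence x + w ≤ 14. But constraint 14 requires x + w ≥ 15, and 15 > 14. Contradiction.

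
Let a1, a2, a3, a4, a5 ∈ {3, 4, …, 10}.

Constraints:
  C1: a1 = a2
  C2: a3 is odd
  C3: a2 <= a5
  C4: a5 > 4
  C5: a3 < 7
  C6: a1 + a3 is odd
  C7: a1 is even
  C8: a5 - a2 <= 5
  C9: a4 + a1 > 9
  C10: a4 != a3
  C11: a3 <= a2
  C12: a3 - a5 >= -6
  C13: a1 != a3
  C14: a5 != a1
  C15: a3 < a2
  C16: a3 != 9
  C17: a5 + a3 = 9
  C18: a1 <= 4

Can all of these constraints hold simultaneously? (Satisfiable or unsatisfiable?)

One satisfying assignment is a1 = 4, a2 = 4, a3 = 3, a4 = 8, a5 = 6.
For the less obvious constraints — constraint 8: a5 - a2 = 2; constraint 9: a4 + a1 = 12; constraint 12: a3 - a5 = -3 — and the others hold by inspection.

Satisfiable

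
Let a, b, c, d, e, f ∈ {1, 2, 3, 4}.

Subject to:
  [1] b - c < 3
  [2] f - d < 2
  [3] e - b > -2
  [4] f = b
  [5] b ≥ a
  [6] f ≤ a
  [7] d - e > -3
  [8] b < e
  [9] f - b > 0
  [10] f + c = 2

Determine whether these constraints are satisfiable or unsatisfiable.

Constraints 5, 6, and 9 give f ≤ a, a ≤ b, b < f. Chaining: f ≤ a ≤ b < f, which forces f < f — impossible.

Unsatisfiable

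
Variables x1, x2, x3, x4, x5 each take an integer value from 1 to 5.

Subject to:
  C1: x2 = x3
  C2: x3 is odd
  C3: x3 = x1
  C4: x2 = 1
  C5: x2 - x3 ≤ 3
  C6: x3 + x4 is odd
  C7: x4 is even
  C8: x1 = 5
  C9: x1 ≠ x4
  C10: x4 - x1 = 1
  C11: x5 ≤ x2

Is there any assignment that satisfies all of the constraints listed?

Constraint 4 fixes x2 = 1 and constraint 8 fixes x1 = 5. Constraints 1 and 3 give x2 = x3 = x1, so x2 = x1. But 1 ≠ 5 — contradiction.

Unsatisfiable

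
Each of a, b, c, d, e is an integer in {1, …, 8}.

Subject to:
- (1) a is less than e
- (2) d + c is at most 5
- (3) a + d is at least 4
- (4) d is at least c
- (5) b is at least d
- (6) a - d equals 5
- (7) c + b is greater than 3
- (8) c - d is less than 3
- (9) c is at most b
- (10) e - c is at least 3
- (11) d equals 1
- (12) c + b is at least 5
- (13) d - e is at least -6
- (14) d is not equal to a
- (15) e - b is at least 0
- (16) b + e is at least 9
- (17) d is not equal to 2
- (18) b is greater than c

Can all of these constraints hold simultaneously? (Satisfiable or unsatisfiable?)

Take a = 6, b = 4, c = 1, d = 1, e = 7. Then constraint 2: d + c = 2; constraint 3: a + d = 7; constraint 6: a - d = 5, and every other listed constraint is also met.

Satisfiable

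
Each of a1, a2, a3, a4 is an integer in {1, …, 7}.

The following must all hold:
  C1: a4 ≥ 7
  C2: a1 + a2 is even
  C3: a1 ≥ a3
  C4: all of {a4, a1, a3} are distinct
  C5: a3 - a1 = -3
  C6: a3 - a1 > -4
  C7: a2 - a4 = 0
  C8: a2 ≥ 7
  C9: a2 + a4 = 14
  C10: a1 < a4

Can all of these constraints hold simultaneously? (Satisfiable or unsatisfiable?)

Satisfiable

Setting (a1, a2, a3, a4) = (5, 7, 2, 7) satisfies everything: constraint 5: a3 - a1 = -3; constraint 6: a3 - a1 = -3; constraint 7: a2 - a4 = 0, and the others follow.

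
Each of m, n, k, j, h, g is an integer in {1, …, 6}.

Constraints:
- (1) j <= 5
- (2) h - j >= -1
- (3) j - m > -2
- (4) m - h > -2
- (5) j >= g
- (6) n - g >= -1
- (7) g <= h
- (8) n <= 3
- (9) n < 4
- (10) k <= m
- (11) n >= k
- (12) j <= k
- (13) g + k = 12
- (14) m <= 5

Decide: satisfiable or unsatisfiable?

From constraints 1 and 5: g ≤ j ≤ 5. From constraints 10 and 14: k ≤ m ≤ 5. Hence g + k ≤ 10. But constraint 13 requires g + k = 12, and 12 > 10. Contradiction.

Unsatisfiable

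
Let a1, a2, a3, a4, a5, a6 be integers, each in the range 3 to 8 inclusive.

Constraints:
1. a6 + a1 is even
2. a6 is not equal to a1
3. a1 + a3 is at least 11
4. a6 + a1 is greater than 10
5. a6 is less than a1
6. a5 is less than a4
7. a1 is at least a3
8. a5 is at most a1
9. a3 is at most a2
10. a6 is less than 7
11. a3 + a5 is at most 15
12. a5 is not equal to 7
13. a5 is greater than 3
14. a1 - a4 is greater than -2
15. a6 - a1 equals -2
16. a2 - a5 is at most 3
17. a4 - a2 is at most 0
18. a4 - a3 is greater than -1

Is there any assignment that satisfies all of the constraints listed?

Take a1 = 7, a2 = 7, a3 = 7, a4 = 7, a5 = 5, a6 = 5. Then constraint 3: a1 + a3 = 14; constraint 4: a6 + a1 = 12, and every other listed constraint is also met.

Satisfiable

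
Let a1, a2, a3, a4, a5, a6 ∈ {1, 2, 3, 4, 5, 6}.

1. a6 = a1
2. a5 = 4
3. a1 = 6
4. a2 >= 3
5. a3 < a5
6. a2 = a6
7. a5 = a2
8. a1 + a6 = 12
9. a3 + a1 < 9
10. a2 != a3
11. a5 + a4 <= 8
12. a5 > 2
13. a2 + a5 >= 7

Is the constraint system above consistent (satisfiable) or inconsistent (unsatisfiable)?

Constraint 2 fixes a5 = 4 and constraint 3 fixes a1 = 6. Constraints 1, 6, and 7 give a5 = a2 = a6 = a1, so a5 = a1. But 4 ≠ 6 — contradiction.

Unsatisfiable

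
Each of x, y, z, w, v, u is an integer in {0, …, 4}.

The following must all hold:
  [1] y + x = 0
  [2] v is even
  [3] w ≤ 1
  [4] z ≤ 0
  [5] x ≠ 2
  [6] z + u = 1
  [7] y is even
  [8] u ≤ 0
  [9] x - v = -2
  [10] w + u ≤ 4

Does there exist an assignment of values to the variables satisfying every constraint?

From constraint 4: z ≤ 0. From constraint 8: u ≤ 0. Hence z + u ≤ 0. But constraint 6 requires z + u = 1, and 1 > 0. Contradiction.

Unsatisfiable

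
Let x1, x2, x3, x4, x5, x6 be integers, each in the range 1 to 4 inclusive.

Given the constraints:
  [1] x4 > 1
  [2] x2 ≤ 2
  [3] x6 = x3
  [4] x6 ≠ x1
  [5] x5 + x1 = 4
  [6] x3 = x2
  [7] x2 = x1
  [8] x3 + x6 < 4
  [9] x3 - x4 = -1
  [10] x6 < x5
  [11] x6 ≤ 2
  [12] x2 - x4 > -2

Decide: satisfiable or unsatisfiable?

From constraints 3, 6, and 7, x6 = x3 = x2 = x1, so x6 = x1. But constraint 4 says x6 ≠ x1. Contradiction.

Unsatisfiable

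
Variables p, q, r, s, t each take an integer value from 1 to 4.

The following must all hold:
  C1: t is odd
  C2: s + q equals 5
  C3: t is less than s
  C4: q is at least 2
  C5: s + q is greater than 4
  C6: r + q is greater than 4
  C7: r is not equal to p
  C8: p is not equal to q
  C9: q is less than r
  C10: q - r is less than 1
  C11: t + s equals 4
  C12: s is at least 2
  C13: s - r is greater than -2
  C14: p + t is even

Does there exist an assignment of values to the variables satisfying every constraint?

Satisfiable

The assignment p = 1, q = 2, r = 4, s = 3, t = 1 works:
  constraint 2 holds since s + q = 5.
  constraint 5 holds since s + q = 5.
The rest check out directly.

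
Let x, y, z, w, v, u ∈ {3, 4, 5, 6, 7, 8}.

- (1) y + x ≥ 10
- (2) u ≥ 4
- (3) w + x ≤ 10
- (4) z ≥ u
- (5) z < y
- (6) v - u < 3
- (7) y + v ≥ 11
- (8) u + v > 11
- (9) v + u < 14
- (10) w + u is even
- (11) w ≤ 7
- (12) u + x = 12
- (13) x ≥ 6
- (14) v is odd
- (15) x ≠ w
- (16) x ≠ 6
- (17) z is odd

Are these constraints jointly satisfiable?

Satisfiable

Take x = 7, y = 6, z = 5, w = 3, v = 7, u = 5. Then constraint 1: y + x = 13; constraint 3: w + x = 10; constraint 6: v - u = 2, and every other listed constraint is also met.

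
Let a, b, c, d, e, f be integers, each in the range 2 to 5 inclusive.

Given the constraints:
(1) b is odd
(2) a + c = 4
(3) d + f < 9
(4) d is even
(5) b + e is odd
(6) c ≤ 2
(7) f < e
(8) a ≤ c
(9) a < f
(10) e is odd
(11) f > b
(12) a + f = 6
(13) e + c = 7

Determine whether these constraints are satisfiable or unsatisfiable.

Unsatisfiable

Constraint 1 makes b odd and constraint 10 makes e odd, so b + e must be even. Constraint 5 says b + e is odd — contradiction.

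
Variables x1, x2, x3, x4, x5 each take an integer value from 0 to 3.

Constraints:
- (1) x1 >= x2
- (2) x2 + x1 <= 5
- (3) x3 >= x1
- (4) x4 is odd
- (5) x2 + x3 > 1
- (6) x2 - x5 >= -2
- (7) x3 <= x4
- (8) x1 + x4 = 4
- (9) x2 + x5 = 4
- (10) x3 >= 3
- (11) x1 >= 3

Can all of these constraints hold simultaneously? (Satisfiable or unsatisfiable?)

Unsatisfiable

From constraint 11: x1 ≥ 3. From constraints 7 and 10: x4 ≥ x3 ≥ 3. Hence x1 + x4 ≥ 6. But constraint 8 requires x1 + x4 = 4, and 4 < 6. Contradiction.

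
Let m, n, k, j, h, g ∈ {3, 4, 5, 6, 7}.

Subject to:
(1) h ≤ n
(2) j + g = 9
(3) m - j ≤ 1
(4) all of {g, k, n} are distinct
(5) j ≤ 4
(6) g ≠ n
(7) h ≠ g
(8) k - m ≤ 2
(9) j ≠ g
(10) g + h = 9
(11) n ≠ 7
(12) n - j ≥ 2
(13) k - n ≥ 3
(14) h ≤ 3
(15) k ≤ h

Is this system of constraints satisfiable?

Constraints 3, 8, 12, and 13 give j − m ≥ -1, m − k ≥ -2, k − n ≥ 3, n − j ≥ 2.
Adding all 4 inequalities: the left sides telescope to 0, and the right sides sum to (-1) + (-2) + 3 + 2 = 2. So 0 ≥ 2, which is false.

Unsatisfiable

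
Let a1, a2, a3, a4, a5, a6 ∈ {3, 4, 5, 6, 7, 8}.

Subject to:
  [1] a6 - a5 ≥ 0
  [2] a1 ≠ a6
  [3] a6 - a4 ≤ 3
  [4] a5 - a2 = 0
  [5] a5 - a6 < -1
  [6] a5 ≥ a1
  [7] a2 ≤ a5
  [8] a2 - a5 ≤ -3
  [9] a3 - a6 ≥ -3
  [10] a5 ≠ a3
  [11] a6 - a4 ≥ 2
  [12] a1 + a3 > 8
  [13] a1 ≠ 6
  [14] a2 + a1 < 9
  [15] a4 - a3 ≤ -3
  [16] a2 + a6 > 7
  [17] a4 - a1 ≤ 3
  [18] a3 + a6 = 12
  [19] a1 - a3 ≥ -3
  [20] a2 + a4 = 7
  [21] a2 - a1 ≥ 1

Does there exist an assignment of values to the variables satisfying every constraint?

Constraints 1, 3, 8, 15, 19, and 21 give a5 − a2 ≥ 3, a2 − a1 ≥ 1, a1 − a3 ≥ -3, a3 − a4 ≥ 3, a4 − a6 ≥ -3, a6 − a5 ≥ 0.
Adding all 6 inequalities: the left sides telescope to 0, and the right sides sum to 3 + 1 + (-3) + 3 + (-3) + 0 = 1. So 0 ≥ 1, which is false.

Unsatisfiable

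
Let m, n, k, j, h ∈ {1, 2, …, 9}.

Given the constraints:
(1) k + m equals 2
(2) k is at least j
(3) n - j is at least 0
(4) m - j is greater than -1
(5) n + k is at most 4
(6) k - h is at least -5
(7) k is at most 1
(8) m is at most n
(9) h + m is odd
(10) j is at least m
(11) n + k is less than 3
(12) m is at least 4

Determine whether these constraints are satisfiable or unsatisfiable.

Unsatisfiable

From constraints 10 and 12: j ≥ m and m ≥ 4, so j ≥ 4. From constraints 2 and 7: j ≤ k and k ≤ 1, so j ≤ 1. But 1 < 4, so no value of j works.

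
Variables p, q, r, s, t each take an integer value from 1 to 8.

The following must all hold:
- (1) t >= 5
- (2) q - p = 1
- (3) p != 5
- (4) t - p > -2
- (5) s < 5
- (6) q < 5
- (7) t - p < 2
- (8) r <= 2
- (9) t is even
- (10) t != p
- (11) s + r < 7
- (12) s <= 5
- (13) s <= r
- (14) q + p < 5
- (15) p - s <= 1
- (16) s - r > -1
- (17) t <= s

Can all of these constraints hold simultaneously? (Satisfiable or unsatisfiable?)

Unsatisfiable

From constraints 1 and 17: s ≥ t and t ≥ 5, so s ≥ 5. From constraints 8 and 13: s ≤ r and r ≤ 2, so s ≤ 2. But 2 < 5, so no value of s works.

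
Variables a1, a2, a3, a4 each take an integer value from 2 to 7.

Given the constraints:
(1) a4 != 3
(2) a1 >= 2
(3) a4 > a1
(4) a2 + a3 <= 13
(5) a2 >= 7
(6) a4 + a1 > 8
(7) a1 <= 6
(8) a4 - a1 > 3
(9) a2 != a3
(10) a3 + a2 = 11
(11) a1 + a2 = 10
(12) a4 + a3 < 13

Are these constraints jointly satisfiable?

Satisfiable

Setting (a1, a2, a3, a4) = (3, 7, 4, 7) satisfies everything: constraint 4: a2 + a3 = 11; constraint 6: a4 + a1 = 10, and the others follow.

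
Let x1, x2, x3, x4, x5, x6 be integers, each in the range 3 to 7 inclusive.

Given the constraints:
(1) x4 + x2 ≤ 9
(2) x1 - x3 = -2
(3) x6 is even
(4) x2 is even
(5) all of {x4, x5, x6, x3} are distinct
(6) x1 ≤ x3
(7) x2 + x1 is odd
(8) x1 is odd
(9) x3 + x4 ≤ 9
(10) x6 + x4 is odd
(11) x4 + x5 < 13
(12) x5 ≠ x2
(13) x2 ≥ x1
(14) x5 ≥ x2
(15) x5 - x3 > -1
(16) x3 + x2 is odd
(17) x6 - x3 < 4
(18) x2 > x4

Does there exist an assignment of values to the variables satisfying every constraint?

One satisfying assignment is x1 = 3, x2 = 6, x3 = 5, x4 = 3, x5 = 7, x6 = 6.
For the less obvious constraints — constraint 1: x4 + x2 = 9; constraint 2: x1 - x3 = -2 — and the others hold by inspection.

Satisfiable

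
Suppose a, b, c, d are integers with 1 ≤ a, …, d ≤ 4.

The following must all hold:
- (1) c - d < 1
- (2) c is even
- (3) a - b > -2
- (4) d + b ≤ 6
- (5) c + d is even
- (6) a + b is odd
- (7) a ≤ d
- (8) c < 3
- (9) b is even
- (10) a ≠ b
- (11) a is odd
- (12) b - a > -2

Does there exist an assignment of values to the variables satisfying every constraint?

Try a = 1, b = 2, c = 2, d = 2.
Check constraint 1: c - d = 0; constraint 3: a - b = -1. The remaining constraints are straightforward to verify.

Satisfiable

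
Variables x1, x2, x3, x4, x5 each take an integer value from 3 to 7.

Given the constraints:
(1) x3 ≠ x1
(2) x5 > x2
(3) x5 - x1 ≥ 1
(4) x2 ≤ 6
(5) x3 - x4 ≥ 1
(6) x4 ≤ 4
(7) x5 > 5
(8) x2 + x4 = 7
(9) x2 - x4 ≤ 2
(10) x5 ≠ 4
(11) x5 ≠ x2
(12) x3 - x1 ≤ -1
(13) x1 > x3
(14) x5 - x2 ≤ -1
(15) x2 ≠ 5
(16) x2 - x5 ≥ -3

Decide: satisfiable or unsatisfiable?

Constraints 3, 5, 9, 12, and 14 give x4 − x2 ≥ -2, x2 − x5 ≥ 1, x5 − x1 ≥ 1, x1 − x3 ≥ 1, x3 − x4 ≥ 1.
Adding all 5 inequalities: the left sides telescope to 0, and the right sides sum to (-2) + 1 + 1 + 1 + 1 = 2. So 0 ≥ 2, which is false.

Unsatisfiable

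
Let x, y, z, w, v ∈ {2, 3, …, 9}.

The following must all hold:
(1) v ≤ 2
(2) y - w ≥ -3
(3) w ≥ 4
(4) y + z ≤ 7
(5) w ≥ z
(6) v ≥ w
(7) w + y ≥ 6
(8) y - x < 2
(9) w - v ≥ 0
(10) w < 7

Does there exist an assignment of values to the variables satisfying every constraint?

From constraint 3: w ≥ 4. From constraints 1 and 6: w ≤ v and v ≤ 2, so w ≤ 2. But 2 < 4, so no value of w works.

Unsatisfiable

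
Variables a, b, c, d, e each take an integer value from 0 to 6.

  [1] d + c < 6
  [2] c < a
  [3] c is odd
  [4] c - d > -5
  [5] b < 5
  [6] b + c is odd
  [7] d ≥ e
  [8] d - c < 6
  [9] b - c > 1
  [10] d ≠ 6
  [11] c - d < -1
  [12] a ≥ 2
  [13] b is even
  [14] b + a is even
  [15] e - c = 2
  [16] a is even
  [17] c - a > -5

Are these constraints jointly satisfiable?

Satisfiable

Setting (a, b, c, d, e) = (4, 4, 1, 4, 3) satisfies everything: constraint 1: d + c = 5; constraint 4: c - d = -3, and the others follow.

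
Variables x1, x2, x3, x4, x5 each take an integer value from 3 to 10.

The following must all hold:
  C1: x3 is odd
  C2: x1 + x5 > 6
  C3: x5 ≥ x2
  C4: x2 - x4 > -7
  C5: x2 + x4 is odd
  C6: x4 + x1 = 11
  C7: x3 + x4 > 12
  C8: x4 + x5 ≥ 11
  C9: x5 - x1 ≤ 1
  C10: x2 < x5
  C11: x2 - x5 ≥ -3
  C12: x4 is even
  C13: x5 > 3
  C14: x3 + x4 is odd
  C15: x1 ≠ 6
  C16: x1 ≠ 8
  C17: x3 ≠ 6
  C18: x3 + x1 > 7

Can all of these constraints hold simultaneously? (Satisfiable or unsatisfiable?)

Satisfiable

One satisfying assignment is x1 = 3, x2 = 3, x3 = 7, x4 = 8, x5 = 4.
For the less obvious constraints — constraint 2: x1 + x5 = 7; constraint 4: x2 - x4 = -5 — and the others hold by inspection.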